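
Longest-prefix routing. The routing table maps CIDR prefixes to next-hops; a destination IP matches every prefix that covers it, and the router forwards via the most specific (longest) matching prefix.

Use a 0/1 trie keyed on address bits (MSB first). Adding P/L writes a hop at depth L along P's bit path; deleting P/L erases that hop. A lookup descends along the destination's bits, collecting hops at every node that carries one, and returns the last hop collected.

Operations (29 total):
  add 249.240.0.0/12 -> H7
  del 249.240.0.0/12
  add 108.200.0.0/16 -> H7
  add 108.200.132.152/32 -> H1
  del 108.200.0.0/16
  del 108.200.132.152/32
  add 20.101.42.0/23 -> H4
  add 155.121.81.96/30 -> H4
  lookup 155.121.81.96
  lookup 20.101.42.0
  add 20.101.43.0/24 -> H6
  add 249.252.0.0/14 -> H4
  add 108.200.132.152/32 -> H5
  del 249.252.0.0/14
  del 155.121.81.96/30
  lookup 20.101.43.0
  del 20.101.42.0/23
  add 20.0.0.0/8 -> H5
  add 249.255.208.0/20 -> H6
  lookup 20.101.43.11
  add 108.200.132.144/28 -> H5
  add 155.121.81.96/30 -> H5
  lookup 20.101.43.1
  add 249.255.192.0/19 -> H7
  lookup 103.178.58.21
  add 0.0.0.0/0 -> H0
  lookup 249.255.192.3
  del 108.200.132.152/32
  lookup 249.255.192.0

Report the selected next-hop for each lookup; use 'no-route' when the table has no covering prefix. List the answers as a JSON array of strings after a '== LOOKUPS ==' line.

Trace:
  add 249.240.0.0/12 -> H7 at depth 12
  - 249.240.0.0/12 clear@12
  add 108.200.0.0/16 -> H7 at depth 16
  add 108.200.132.152/32 -> H1 at depth 32
  - 108.200.0.0/16 clear@16
  - 108.200.132.152/32 clear@32
  add 20.101.42.0/23 -> H4 at depth 23
  add 155.121.81.96/30 -> H4 at depth 30
  ? 155.121.81.96  path d0:-→d1:-→d2:-→d3:-→d4:-→d5:-→d6:-→d7:-→d8:-→d9:-→d10:-→d11:-→d12:-→d13:-→d14:-→d15:-→d16:-→d17:-→d18:-→d19:-→d20:-→d21:-→d22:-→d23:-→d24:-→d25:-→d26:-→d27:-→d28:-→d29:-→d30:H4  best=H4
  ? 20.101.42.0  path d0:-→d1:-→d2:-→d3:-→d4:-→d5:-→d6:-→d7:-→d8:-→d9:-→d10:-→d11:-→d12:-→d13:-→d14:-→d15:-→d16:-→d17:-→d18:-→d19:-→d20:-→d21:-→d22:-→d23:H4  best=H4
  add 20.101.43.0/24 -> H6 at depth 24
  add 249.252.0.0/14 -> H4 at depth 14
  add 108.200.132.152/32 -> H5 at depth 32
  - 249.252.0.0/14 clear@14
  - 155.121.81.96/30 clear@30
  ? 20.101.43.0  path d0:-→d1:-→d2:-→d3:-→d4:-→d5:-→d6:-→d7:-→d8:-→d9:-→d10:-→d11:-→d12:-→d13:-→d14:-→d15:-→d16:-→d17:-→d18:-→d19:-→d20:-→d21:-→d22:-→d23:H4→d24:H6  best=H6
  - 20.101.42.0/23 clear@23
  add 20.0.0.0/8 -> H5 at depth 8
  add 249.255.208.0/20 -> H6 at depth 20
  ? 20.101.43.11  path d0:-→d1:-→d2:-→d3:-→d4:-→d5:-→d6:-→d7:-→d8:H5→d9:-→d10:-→d11:-→d12:-→d13:-→d14:-→d15:-→d16:-→d17:-→d18:-→d19:-→d20:-→d21:-→d22:-→d23:-→d24:H6  best=H6
  add 108.200.132.144/28 -> H5 at depth 28
  add 155.121.81.96/30 -> H5 at depth 30
  ? 20.101.43.1  path d0:-→d1:-→d2:-→d3:-→d4:-→d5:-→d6:-→d7:-→d8:H5→d9:-→d10:-→d11:-→d12:-→d13:-→d14:-→d15:-→d16:-→d17:-→d18:-→d19:-→d20:-→d21:-→d22:-→d23:-→d24:H6  best=H6
  add 249.255.192.0/19 -> H7 at depth 19
  ? 103.178.58.21  path d0:-→d1:-→d2:-→d3:-→d4:-  best=no-route
  add 0.0.0.0/0 -> H0 at depth 0
  ? 249.255.192.3  path d0:H0→d1:-→d2:-→d3:-→d4:-→d5:-→d6:-→d7:-→d8:-→d9:-→d10:-→d11:-→d12:-→d13:-→d14:-→d15:-→d16:-→d17:-→d18:-→d19:H7  best=H7
  - 108.200.132.152/32 clear@32
  ? 249.255.192.0  path d0:H0→d1:-→d2:-→d3:-→d4:-→d5:-→d6:-→d7:-→d8:-→d9:-→d10:-→d11:-→d12:-→d13:-→d14:-→d15:-→d16:-→d17:-→d18:-→d19:H7  best=H7

== LOOKUPS ==
["H4","H4","H6","H6","H6","no-route","H7","H7"]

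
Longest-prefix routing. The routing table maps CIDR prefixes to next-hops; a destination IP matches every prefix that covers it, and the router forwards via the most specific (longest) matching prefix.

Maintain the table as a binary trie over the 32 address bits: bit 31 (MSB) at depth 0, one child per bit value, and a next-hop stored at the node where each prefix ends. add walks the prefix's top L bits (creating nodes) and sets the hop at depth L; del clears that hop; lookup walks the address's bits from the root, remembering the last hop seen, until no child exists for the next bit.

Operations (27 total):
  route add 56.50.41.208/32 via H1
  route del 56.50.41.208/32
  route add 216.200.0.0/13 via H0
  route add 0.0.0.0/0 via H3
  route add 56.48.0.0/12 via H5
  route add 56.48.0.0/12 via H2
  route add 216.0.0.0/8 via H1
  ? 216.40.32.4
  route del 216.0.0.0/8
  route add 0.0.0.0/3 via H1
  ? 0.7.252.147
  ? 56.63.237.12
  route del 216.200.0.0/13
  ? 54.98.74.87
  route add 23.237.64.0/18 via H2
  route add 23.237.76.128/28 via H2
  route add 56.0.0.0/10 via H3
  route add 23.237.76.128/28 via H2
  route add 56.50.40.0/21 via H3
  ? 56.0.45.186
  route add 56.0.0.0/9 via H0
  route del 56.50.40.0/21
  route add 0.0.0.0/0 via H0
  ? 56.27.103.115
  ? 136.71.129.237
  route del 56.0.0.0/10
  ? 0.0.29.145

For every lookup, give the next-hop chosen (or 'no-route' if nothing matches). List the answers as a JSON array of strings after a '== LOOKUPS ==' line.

Apply in order:
  + 56.50.41.208/32 (H1) depth=32
  del 56.50.41.208/32 (clear depth 32)
  + 216.200.0.0/13 (H0) depth=13
  + 0.0.0.0/0 (H3) depth=0
  + 56.48.0.0/12 (H5) depth=12
  + 56.48.0.0/12 (H2) depth=12
  + 216.0.0.0/8 (H1) depth=8
  ? 216.40.32.4  path d0:H3→d1:-→d2:-→d3:-→d4:-→d5:-→d6:-→d7:-→d8:H1  best=H1
  del 216.0.0.0/8 (clear depth 8)
  + 0.0.0.0/3 (H1) depth=3
  ? 0.7.252.147  path d0:H3→d1:-→d2:-→d3:H1  best=H1
  ? 56.63.237.12  path d0:H3→d1:-→d2:-→d3:-→d4:-→d5:-→d6:-→d7:-→d8:-→d9:-→d10:-→d11:-→d12:H2  best=H2
  del 216.200.0.0/13 (clear depth 13)
  ? 54.98.74.87  path d0:H3→d1:-→d2:-→d3:-→d4:-  best=H3
  + 23.237.64.0/18 (H2) depth=18
  + 23.237.76.128/28 (H2) depth=28
  + 56.0.0.0/10 (H3) depth=10
  + 23.237.76.128/28 (H2) depth=28
  + 56.50.40.0/21 (H3) depth=21
  ? 56.0.45.186  path d0:H3→d1:-→d2:-→d3:-→d4:-→d5:-→d6:-→d7:-→d8:-→d9:-→d10:H3  best=H3
  + 56.0.0.0/9 (H0) depth=9
  del 56.50.40.0/21 (clear depth 21)
  + 0.0.0.0/0 (H0) depth=0
  ? 56.27.103.115  path d0:H0→d1:-→d2:-→d3:-→d4:-→d5:-→d6:-→d7:-→d8:-→d9:H0→d10:H3  best=H3
  ? 136.71.129.237  path d0:H0→d1:-  best=H0
  del 56.0.0.0/10 (clear depth 10)
  ? 0.0.29.145  path d0:H0→d1:-→d2:-→d3:H1  best=H1

== LOOKUPS ==
["H1","H1","H2","H3","H3","H3","H0","H1"]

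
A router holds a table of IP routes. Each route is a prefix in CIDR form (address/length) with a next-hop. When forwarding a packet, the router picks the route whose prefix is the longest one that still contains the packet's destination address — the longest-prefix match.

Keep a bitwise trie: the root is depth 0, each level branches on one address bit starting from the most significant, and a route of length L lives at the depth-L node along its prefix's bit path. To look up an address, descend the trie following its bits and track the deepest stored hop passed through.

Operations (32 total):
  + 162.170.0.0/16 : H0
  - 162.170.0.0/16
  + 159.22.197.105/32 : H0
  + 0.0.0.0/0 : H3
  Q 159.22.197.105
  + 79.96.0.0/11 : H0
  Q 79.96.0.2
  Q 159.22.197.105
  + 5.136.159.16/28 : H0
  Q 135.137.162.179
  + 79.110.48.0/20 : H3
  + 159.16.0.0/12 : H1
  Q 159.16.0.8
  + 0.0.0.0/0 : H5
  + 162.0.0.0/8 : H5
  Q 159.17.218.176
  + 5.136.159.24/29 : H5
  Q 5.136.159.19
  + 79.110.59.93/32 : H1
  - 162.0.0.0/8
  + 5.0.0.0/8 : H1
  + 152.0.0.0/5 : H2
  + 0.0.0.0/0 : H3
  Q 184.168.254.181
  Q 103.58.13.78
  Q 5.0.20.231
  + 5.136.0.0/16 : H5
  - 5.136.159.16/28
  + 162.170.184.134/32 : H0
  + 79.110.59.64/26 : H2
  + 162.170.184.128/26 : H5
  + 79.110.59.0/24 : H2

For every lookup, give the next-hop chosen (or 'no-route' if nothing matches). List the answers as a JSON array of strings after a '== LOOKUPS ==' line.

Trace:
  add 162.170.0.0/16 -> H0 at depth 16
  del 162.170.0.0/16 (clear depth 16)
  add 159.22.197.105/32 -> H0 at depth 32
  add 0.0.0.0/0 -> H3 at depth 0
  ? 159.22.197.105  path d0:H3→d1:-→d2:-→d3:-→d4:-→d5:-→d6:-→d7:-→d8:-→d9:-→d10:-→d11:-→d12:-→d13:-→d14:-→d15:-→d16:-→d17:-→d18:-→d19:-→d20:-→d21:-→d22:-→d23:-→d24:-→d25:-→d26:-→d27:-→d28:-→d29:-→d30:-→d31:-→d32:H0  best=H0
  add 79.96.0.0/11 -> H0 at depth 11
  ? 79.96.0.2  path d0:H3→d1:-→d2:-→d3:-→d4:-→d5:-→d6:-→d7:-→d8:-→d9:-→d10:-→d11:H0  best=H0
  ? 159.22.197.105  path d0:H3→d1:-→d2:-→d3:-→d4:-→d5:-→d6:-→d7:-→d8:-→d9:-→d10:-→d11:-→d12:-→d13:-→d14:-→d15:-→d16:-→d17:-→d18:-→d19:-→d20:-→d21:-→d22:-→d23:-→d24:-→d25:-→d26:-→d27:-→d28:-→d29:-→d30:-→d31:-→d32:H0  best=H0
  add 5.136.159.16/28 -> H0 at depth 28
  ? 135.137.162.179  path d0:H3→d1:-→d2:-→d3:-  best=H3
  add 79.110.48.0/20 -> H3 at depth 20
  add 159.16.0.0/12 -> H1 at depth 12
  ? 159.16.0.8  path d0:H3→d1:-→d2:-→d3:-→d4:-→d5:-→d6:-→d7:-→d8:-→d9:-→d10:-→d11:-→d12:H1→d13:-  best=H1
  add 0.0.0.0/0 -> H5 at depth 0
  add 162.0.0.0/8 -> H5 at depth 8
  ? 159.17.218.176  path d0:H5→d1:-→d2:-→d3:-→d4:-→d5:-→d6:-→d7:-→d8:-→d9:-→d10:-→d11:-→d12:H1→d13:-  best=H1
  add 5.136.159.24/29 -> H5 at depth 29
  ? 5.136.159.19  path d0:H5→d1:-→d2:-→d3:-→d4:-→d5:-→d6:-→d7:-→d8:-→d9:-→d10:-→d11:-→d12:-→d13:-→d14:-→d15:-→d16:-→d17:-→d18:-→d19:-→d20:-→d21:-→d22:-→d23:-→d24:-→d25:-→d26:-→d27:-→d28:H0  best=H0
  add 79.110.59.93/32 -> H1 at depth 32
  del 162.0.0.0/8 (clear depth 8)
  add 5.0.0.0/8 -> H1 at depth 8
  add 152.0.0.0/5 -> H2 at depth 5
  add 0.0.0.0/0 -> H3 at depth 0
  ? 184.168.254.181  path d0:H3→d1:-→d2:-→d3:-  best=H3
  ? 103.58.13.78  path d0:H3→d1:-→d2:-  best=H3
  ? 5.0.20.231  path d0:H3→d1:-→d2:-→d3:-→d4:-→d5:-→d6:-→d7:-→d8:H1  best=H1
  add 5.136.0.0/16 -> H5 at depth 16
  del 5.136.159.16/28 (clear depth 28)
  add 162.170.184.134/32 -> H0 at depth 32
  add 79.110.59.64/26 -> H2 at depth 26
  add 162.170.184.128/26 -> H5 at depth 26
  add 79.110.59.0/24 -> H2 at depth 24

== LOOKUPS ==
["H0","H0","H0","H3","H1","H1","H0","H3","H3","H1"]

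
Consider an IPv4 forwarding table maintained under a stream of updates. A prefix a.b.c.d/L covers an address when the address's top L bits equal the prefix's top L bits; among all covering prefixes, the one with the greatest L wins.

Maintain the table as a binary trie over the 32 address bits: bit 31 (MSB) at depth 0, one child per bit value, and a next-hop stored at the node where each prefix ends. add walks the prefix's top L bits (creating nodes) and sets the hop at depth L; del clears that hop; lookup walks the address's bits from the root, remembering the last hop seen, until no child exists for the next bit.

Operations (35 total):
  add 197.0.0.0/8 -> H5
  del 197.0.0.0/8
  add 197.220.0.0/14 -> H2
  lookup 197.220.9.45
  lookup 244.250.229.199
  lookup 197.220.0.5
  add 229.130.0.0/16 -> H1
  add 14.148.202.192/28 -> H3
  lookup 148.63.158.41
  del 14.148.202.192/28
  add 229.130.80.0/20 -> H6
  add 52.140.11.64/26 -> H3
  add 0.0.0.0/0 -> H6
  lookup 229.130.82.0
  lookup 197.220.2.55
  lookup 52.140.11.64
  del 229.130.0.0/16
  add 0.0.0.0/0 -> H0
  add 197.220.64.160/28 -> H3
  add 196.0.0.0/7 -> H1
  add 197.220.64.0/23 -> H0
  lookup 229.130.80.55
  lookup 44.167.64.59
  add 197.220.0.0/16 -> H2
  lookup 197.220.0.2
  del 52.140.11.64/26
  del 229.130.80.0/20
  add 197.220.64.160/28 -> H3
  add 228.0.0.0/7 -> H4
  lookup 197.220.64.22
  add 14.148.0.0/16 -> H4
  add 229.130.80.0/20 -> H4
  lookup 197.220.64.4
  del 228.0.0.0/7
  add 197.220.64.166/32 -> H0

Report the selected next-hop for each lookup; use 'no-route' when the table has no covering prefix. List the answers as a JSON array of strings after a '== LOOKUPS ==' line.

Trace:
  add 197.0.0.0/8 -> H5 at depth 8
  del 197.0.0.0/8 (clear depth 8)
  add 197.220.0.0/14 -> H2 at depth 14
  Q 197.220.9.45: descend 11000101110111 ; hops seen [H2] ; pick H2
  Q 244.250.229.199: descend 11 ; hops seen [∅] ; pick no-route
  Q 197.220.0.5: descend 11000101110111 ; hops seen [H2] ; pick H2
  add 229.130.0.0/16 -> H1 at depth 16
  add 14.148.202.192/28 -> H3 at depth 28
  Q 148.63.158.41: descend 1 ; hops seen [∅] ; pick no-route
  del 14.148.202.192/28 (clear depth 28)
  add 229.130.80.0/20 -> H6 at depth 20
  add 52.140.11.64/26 -> H3 at depth 26
  add 0.0.0.0/0 -> H6 at depth 0
  Q 229.130.82.0: descend 11100101100000100101 ; hops seen [H6,H1,H6] ; pick H6
  Q 197.220.2.55: descend 11000101110111 ; hops seen [H6,H2] ; pick H2
  Q 52.140.11.64: descend 00110100100011000000101101 ; hops seen [H6,H3] ; pick H3
  del 229.130.0.0/16 (clear depth 16)
  add 0.0.0.0/0 -> H0 at depth 0
  add 197.220.64.160/28 -> H3 at depth 28
  add 196.0.0.0/7 -> H1 at depth 7
  add 197.220.64.0/23 -> H0 at depth 23
  Q 229.130.80.55: descend 11100101100000100101 ; hops seen [H0,H6] ; pick H6
  Q 44.167.64.59: descend 001 ; hops seen [H0] ; pick H0
  add 197.220.0.0/16 -> H2 at depth 16
  Q 197.220.0.2: descend 11000101110111000 ; hops seen [H0,H1,H2,H2] ; pick H2
  del 52.140.11.64/26 (clear depth 26)
  del 229.130.80.0/20 (clear depth 20)
  add 197.220.64.160/28 -> H3 at depth 28
  add 228.0.0.0/7 -> H4 at depth 7
  Q 197.220.64.22: descend 110001011101110001000000 ; hops seen [H0,H1,H2,H2,H0] ; pick H0
  add 14.148.0.0/16 -> H4 at depth 16
  add 229.130.80.0/20 -> H4 at depth 20
  Q 197.220.64.4: descend 110001011101110001000000 ; hops seen [H0,H1,H2,H2,H0] ; pick H0
  del 228.0.0.0/7 (clear depth 7)
  add 197.220.64.166/32 -> H0 at depth 32

== LOOKUPS ==
["H2","no-route","H2","no-route","H6","H2","H3","H6","H0","H2","H0","H0"]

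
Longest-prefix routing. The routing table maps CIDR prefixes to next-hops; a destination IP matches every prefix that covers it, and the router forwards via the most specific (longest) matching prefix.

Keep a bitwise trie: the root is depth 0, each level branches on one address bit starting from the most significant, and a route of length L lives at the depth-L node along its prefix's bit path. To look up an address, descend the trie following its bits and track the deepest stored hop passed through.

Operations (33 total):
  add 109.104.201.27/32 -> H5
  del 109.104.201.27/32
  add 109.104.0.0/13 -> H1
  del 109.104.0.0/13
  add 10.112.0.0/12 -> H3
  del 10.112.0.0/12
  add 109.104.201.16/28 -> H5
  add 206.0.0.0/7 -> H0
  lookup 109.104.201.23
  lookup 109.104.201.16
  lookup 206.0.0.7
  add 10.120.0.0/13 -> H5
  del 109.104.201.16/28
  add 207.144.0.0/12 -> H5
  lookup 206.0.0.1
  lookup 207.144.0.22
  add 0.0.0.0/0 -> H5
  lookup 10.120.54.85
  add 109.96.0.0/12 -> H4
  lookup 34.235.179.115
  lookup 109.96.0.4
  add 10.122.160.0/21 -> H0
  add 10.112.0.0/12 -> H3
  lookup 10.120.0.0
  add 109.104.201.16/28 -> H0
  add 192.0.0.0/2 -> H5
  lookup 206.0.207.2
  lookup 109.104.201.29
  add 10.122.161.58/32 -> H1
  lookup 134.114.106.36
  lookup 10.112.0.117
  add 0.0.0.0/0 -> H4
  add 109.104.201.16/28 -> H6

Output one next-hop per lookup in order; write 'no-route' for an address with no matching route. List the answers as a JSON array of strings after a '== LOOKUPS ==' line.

Apply in order:
  + 109.104.201.27/32 (H5) depth=32
  del 109.104.201.27/32 (clear depth 32)
  + 109.104.0.0/13 (H1) depth=13
  del 109.104.0.0/13 (clear depth 13)
  + 10.112.0.0/12 (H3) depth=12
  del 10.112.0.0/12 (clear depth 12)
  + 109.104.201.16/28 (H5) depth=28
  + 206.0.0.0/7 (H0) depth=7
  Q 109.104.201.23: descend 0110110101101000110010010001 ; hops seen [H5] ; pick H5
  Q 109.104.201.16: descend 0110110101101000110010010001 ; hops seen [H5] ; pick H5
  Q 206.0.0.7: descend 1100111 ; hops seen [H0] ; pick H0
  + 10.120.0.0/13 (H5) depth=13
  del 109.104.201.16/28 (clear depth 28)
  + 207.144.0.0/12 (H5) depth=12
  Q 206.0.0.1: descend 1100111 ; hops seen [H0] ; pick H0
  Q 207.144.0.22: descend 110011111001 ; hops seen [H0,H5] ; pick H5
  + 0.0.0.0/0 (H5) depth=0
  Q 10.120.54.85: descend 0000101001111 ; hops seen [H5,H5] ; pick H5
  + 109.96.0.0/12 (H4) depth=12
  Q 34.235.179.115: descend 00 ; hops seen [H5] ; pick H5
  Q 109.96.0.4: descend 011011010110 ; hops seen [H5,H4] ; pick H4
  + 10.122.160.0/21 (H0) depth=21
  + 10.112.0.0/12 (H3) depth=12
  Q 10.120.0.0: descend 00001010011110 ; hops seen [H5,H3,H5] ; pick H5
  + 109.104.201.16/28 (H0) depth=28
  + 192.0.0.0/2 (H5) depth=2
  Q 206.0.207.2: descend 1100111 ; hops seen [H5,H5,H0] ; pick H0
  Q 109.104.201.29: descend 01101101011010001100100100011 ; hops seen [H5,H4,H0] ; pick H0
  + 10.122.161.58/32 (H1) depth=32
  Q 134.114.106.36: descend 1 ; hops seen [H5] ; pick H5
  Q 10.112.0.117: descend 000010100111 ; hops seen [H5,H3] ; pick H3
  + 0.0.0.0/0 (H4) depth=0
  + 109.104.201.16/28 (H6) depth=28

== LOOKUPS ==
["H5","H5","H0","H0","H5","H5","H5","H4","H5","H0","H0","H5","H3"]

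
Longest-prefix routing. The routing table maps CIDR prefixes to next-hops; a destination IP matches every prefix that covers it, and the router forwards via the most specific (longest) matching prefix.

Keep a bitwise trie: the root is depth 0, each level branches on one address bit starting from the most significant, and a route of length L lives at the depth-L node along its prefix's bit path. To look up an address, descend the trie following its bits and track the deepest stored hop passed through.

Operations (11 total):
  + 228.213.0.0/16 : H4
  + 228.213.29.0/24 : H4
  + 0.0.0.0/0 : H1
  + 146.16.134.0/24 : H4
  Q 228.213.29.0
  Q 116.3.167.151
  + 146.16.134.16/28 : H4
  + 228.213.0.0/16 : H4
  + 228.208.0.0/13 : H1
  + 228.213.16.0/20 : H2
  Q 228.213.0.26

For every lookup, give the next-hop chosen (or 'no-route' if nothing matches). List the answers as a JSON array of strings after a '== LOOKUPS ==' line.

Process each operation:
  add 228.213.0.0/16 -> H4 at depth 16
  add 228.213.29.0/24 -> H4 at depth 24
  add 0.0.0.0/0 -> H1 at depth 0
  add 146.16.134.0/24 -> H4 at depth 24
  Q 228.213.29.0: descend 111001001101010100011101 ; hops seen [H1,H4,H4] ; pick H4
  Q 116.3.167.151: descend ε ; hops seen [H1] ; pick H1
  add 146.16.134.16/28 -> H4 at depth 28
  add 228.213.0.0/16 -> H4 at depth 16
  add 228.208.0.0/13 -> H1 at depth 13
  add 228.213.16.0/20 -> H2 at depth 20
  Q 228.213.0.26: descend 1110010011010101000 ; hops seen [H1,H1,H4] ; pick H4

== LOOKUPS ==
["H4","H1","H4"]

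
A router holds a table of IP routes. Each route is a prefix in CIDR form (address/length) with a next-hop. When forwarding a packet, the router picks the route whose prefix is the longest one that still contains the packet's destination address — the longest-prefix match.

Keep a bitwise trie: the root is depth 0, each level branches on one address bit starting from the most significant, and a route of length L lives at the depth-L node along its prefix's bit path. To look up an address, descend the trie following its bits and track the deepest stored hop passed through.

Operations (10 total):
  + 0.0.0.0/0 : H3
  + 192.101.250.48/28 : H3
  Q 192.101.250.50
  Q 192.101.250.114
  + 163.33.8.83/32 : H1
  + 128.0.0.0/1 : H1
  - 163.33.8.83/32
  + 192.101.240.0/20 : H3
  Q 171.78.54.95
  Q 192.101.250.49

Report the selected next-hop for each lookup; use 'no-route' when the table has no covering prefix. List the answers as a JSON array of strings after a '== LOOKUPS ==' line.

Trace:
  + 0.0.0.0/0 (H3) depth=0
  + 192.101.250.48/28 (H3) depth=28
  Q 192.101.250.50: descend 1100000001100101111110100011 ; hops seen [H3,H3] ; pick H3
  Q 192.101.250.114: descend 1100000001100101111110100 ; hops seen [H3] ; pick H3
  + 163.33.8.83/32 (H1) depth=32
  + 128.0.0.0/1 (H1) depth=1
  del 163.33.8.83/32 (clear depth 32)
  + 192.101.240.0/20 (H3) depth=20
  Q 171.78.54.95: descend 1010 ; hops seen [H3,H1] ; pick H1
  Q 192.101.250.49: descend 1100000001100101111110100011 ; hops seen [H3,H1,H3,H3] ; pick H3

== LOOKUPS ==
["H3","H3","H1","H3"]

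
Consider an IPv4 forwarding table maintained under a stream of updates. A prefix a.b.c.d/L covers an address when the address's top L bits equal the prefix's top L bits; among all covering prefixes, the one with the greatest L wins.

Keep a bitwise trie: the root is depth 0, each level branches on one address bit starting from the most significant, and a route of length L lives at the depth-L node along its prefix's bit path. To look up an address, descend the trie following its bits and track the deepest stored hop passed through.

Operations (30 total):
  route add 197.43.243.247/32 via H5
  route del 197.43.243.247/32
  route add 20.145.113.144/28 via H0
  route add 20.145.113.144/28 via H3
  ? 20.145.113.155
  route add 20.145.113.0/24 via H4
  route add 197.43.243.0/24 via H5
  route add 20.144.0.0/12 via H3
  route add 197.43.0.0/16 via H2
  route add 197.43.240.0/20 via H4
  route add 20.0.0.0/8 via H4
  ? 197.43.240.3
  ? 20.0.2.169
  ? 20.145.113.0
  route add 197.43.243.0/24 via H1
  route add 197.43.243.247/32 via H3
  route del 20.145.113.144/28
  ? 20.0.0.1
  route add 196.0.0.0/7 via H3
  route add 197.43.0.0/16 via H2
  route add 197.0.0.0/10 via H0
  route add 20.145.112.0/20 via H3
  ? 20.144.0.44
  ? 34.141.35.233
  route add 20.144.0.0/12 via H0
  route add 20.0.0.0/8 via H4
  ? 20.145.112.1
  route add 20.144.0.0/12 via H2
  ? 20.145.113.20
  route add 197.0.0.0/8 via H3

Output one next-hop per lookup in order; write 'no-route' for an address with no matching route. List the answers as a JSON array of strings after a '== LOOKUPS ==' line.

Apply in order:
  add 197.43.243.247/32 -> H5 at depth 32
  - 197.43.243.247/32 clear@32
  add 20.145.113.144/28 -> H0 at depth 28
  add 20.145.113.144/28 -> H3 at depth 28
  ? 20.145.113.155  path d0:-→d1:-→d2:-→d3:-→d4:-→d5:-→d6:-→d7:-→d8:-→d9:-→d10:-→d11:-→d12:-→d13:-→d14:-→d15:-→d16:-→d17:-→d18:-→d19:-→d20:-→d21:-→d22:-→d23:-→d24:-→d25:-→d26:-→d27:-→d28:H3  best=H3
  add 20.145.113.0/24 -> H4 at depth 24
  add 197.43.243.0/24 -> H5 at depth 24
  add 20.144.0.0/12 -> H3 at depth 12
  add 197.43.0.0/16 -> H2 at depth 16
  add 197.43.240.0/20 -> H4 at depth 20
  add 20.0.0.0/8 -> H4 at depth 8
  ? 197.43.240.3  path d0:-→d1:-→d2:-→d3:-→d4:-→d5:-→d6:-→d7:-→d8:-→d9:-→d10:-→d11:-→d12:-→d13:-→d14:-→d15:-→d16:H2→d17:-→d18:-→d19:-→d20:H4→d21:-→d22:-  best=H4
  ? 20.0.2.169  path d0:-→d1:-→d2:-→d3:-→d4:-→d5:-→d6:-→d7:-→d8:H4  best=H4
  ? 20.145.113.0  path d0:-→d1:-→d2:-→d3:-→d4:-→d5:-→d6:-→d7:-→d8:H4→d9:-→d10:-→d11:-→d12:H3→d13:-→d14:-→d15:-→d16:-→d17:-→d18:-→d19:-→d20:-→d21:-→d22:-→d23:-→d24:H4  best=H4
  add 197.43.243.0/24 -> H1 at depth 24
  add 197.43.243.247/32 -> H3 at depth 32
  - 20.145.113.144/28 clear@28
  ? 20.0.0.1  path d0:-→d1:-→d2:-→d3:-→d4:-→d5:-→d6:-→d7:-→d8:H4  best=H4
  add 196.0.0.0/7 -> H3 at depth 7
  add 197.43.0.0/16 -> H2 at depth 16
  add 197.0.0.0/10 -> H0 at depth 10
  add 20.145.112.0/20 -> H3 at depth 20
  ? 20.144.0.44  path d0:-→d1:-→d2:-→d3:-→d4:-→d5:-→d6:-→d7:-→d8:H4→d9:-→d10:-→d11:-→d12:H3→d13:-→d14:-→d15:-  best=H3
  ? 34.141.35.233  path d0:-→d1:-→d2:-  best=no-route
  add 20.144.0.0/12 -> H0 at depth 12
  add 20.0.0.0/8 -> H4 at depth 8
  ? 20.145.112.1  path d0:-→d1:-→d2:-→d3:-→d4:-→d5:-→d6:-→d7:-→d8:H4→d9:-→d10:-→d11:-→d12:H0→d13:-→d14:-→d15:-→d16:-→d17:-→d18:-→d19:-→d20:H3→d21:-→d22:-→d23:-  best=H3
  add 20.144.0.0/12 -> H2 at depth 12
  ? 20.145.113.20  path d0:-→d1:-→d2:-→d3:-→d4:-→d5:-→d6:-→d7:-→d8:H4→d9:-→d10:-→d11:-→d12:H2→d13:-→d14:-→d15:-→d16:-→d17:-→d18:-→d19:-→d20:H3→d21:-→d22:-→d23:-→d24:H4  best=H4
  add 197.0.0.0/8 -> H3 at depth 8

== LOOKUPS ==
["H3","H4","H4","H4","H4","H3","no-route","H3","H4"]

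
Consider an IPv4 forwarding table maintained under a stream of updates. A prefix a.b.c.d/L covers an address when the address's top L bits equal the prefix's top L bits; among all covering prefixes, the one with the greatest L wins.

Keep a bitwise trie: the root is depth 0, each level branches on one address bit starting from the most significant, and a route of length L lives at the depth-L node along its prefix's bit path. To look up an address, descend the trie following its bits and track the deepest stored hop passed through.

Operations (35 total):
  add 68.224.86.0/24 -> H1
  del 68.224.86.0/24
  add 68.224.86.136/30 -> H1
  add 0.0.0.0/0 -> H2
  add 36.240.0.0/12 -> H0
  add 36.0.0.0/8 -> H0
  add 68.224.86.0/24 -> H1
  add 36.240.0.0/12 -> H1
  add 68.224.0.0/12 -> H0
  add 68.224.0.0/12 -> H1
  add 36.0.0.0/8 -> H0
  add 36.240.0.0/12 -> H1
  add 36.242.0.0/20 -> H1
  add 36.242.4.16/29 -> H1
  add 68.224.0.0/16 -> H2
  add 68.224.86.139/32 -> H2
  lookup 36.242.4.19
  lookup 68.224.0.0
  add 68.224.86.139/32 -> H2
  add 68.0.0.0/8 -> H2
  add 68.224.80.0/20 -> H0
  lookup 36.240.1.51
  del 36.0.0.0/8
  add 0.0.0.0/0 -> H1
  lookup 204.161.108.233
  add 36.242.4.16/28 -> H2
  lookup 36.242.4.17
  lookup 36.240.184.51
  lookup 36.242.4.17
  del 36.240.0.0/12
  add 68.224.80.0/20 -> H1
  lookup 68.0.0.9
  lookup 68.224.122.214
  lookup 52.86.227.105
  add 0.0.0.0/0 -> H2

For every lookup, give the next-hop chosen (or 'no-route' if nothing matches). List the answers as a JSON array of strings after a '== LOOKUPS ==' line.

Apply in order:
  + 68.224.86.0/24 (H1) depth=24
  del 68.224.86.0/24 (clear depth 24)
  + 68.224.86.136/30 (H1) depth=30
  + 0.0.0.0/0 (H2) depth=0
  + 36.240.0.0/12 (H0) depth=12
  + 36.0.0.0/8 (H0) depth=8
  + 68.224.86.0/24 (H1) depth=24
  + 36.240.0.0/12 (H1) depth=12
  + 68.224.0.0/12 (H0) depth=12
  + 68.224.0.0/12 (H1) depth=12
  + 36.0.0.0/8 (H0) depth=8
  + 36.240.0.0/12 (H1) depth=12
  + 36.242.0.0/20 (H1) depth=20
  + 36.242.4.16/29 (H1) depth=29
  + 68.224.0.0/16 (H2) depth=16
  + 68.224.86.139/32 (H2) depth=32
  Q 36.242.4.19: descend 00100100111100100000010000010 ; hops seen [H2,H0,H1,H1,H1] ; pick H1
  Q 68.224.0.0: descend 01000100111000000 ; hops seen [H2,H1,H2] ; pick H2
  + 68.224.86.139/32 (H2) depth=32
  + 68.0.0.0/8 (H2) depth=8
  + 68.224.80.0/20 (H0) depth=20
  Q 36.240.1.51: descend 00100100111100 ; hops seen [H2,H0,H1] ; pick H1
  del 36.0.0.0/8 (clear depth 8)
  + 0.0.0.0/0 (H1) depth=0
  Q 204.161.108.233: descend ε ; hops seen [H1] ; pick H1
  + 36.242.4.16/28 (H2) depth=28
  Q 36.242.4.17: descend 00100100111100100000010000010 ; hops seen [H1,H1,H1,H2,H1] ; pick H1
  Q 36.240.184.51: descend 00100100111100 ; hops seen [H1,H1] ; pick H1
  Q 36.242.4.17: descend 00100100111100100000010000010 ; hops seen [H1,H1,H1,H2,H1] ; pick H1
  del 36.240.0.0/12 (clear depth 12)
  + 68.224.80.0/20 (H1) depth=20
  Q 68.0.0.9: descend 01000100 ; hops seen [H1,H2] ; pick H2
  Q 68.224.122.214: descend 010001001110000001 ; hops seen [H1,H2,H1,H2] ; pick H2
  Q 52.86.227.105: descend 001 ; hops seen [H1] ; pick H1
  + 0.0.0.0/0 (H2) depth=0

== LOOKUPS ==
["H1","H2","H1","H1","H1","H1","H1","H2","H2","H1"]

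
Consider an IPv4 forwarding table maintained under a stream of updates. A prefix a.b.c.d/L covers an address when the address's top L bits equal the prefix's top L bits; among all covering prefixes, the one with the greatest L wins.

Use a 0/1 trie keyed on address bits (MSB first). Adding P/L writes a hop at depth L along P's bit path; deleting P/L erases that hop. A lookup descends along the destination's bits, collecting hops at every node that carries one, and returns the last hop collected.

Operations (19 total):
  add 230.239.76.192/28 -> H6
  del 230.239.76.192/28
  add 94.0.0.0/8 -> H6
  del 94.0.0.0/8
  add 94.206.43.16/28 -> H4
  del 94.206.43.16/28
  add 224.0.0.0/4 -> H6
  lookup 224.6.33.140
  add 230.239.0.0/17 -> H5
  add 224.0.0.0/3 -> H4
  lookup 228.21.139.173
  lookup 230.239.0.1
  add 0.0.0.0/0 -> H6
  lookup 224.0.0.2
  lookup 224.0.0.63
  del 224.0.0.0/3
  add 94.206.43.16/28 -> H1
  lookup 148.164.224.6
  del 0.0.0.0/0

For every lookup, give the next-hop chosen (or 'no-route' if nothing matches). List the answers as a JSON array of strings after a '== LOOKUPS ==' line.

Apply in order:
  + 230.239.76.192/28 (H6) depth=28
  del 230.239.76.192/28 (clear depth 28)
  + 94.0.0.0/8 (H6) depth=8
  del 94.0.0.0/8 (clear depth 8)
  + 94.206.43.16/28 (H4) depth=28
  del 94.206.43.16/28 (clear depth 28)
  + 224.0.0.0/4 (H6) depth=4
  ? 224.6.33.140  path d0:-→d1:-→d2:-→d3:-→d4:H6→d5:-  best=H6
  + 230.239.0.0/17 (H5) depth=17
  + 224.0.0.0/3 (H4) depth=3
  ? 228.21.139.173  path d0:-→d1:-→d2:-→d3:H4→d4:H6→d5:-→d6:-  best=H6
  ? 230.239.0.1  path d0:-→d1:-→d2:-→d3:H4→d4:H6→d5:-→d6:-→d7:-→d8:-→d9:-→d10:-→d11:-→d12:-→d13:-→d14:-→d15:-→d16:-→d17:H5  best=H5
  + 0.0.0.0/0 (H6) depth=0
  ? 224.0.0.2  path d0:H6→d1:-→d2:-→d3:H4→d4:H6→d5:-  best=H6
  ? 224.0.0.63  path d0:H6→d1:-→d2:-→d3:H4→d4:H6→d5:-  best=H6
  del 224.0.0.0/3 (clear depth 3)
  + 94.206.43.16/28 (H1) depth=28
  ? 148.164.224.6  path d0:H6→d1:-  best=H6
  del 0.0.0.0/0 (clear depth 0)

== LOOKUPS ==
["H6","H6","H5","H6","H6","H6"]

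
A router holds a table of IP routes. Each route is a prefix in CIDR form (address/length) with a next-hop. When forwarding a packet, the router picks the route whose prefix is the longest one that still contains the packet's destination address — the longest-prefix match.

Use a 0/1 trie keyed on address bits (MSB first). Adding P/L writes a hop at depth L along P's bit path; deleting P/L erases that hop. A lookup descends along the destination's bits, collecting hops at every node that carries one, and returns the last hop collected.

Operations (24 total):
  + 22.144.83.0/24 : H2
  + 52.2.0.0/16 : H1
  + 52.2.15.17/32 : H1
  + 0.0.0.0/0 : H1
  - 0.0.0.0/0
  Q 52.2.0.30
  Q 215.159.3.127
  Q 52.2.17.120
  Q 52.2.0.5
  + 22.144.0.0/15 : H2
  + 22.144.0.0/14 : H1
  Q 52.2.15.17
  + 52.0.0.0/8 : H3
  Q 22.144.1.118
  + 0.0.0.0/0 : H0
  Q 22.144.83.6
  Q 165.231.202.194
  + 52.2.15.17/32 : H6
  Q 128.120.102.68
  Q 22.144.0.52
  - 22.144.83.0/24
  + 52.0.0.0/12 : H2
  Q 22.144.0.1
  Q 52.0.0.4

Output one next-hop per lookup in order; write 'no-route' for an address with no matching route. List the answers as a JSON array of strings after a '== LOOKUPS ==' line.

Process each operation:
  add 22.144.83.0/24 -> H2 at depth 24
  add 52.2.0.0/16 -> H1 at depth 16
  add 52.2.15.17/32 -> H1 at depth 32
  add 0.0.0.0/0 -> H1 at depth 0
  del 0.0.0.0/0 (clear depth 0)
  Q 52.2.0.30: descend 00110100000000100000 ; hops seen [H1] ; pick H1
  Q 215.159.3.127: descend ε ; hops seen [∅] ; pick no-route
  Q 52.2.17.120: descend 0011010000000010000 ; hops seen [H1] ; pick H1
  Q 52.2.0.5: descend 00110100000000100000 ; hops seen [H1] ; pick H1
  add 22.144.0.0/15 -> H2 at depth 15
  add 22.144.0.0/14 -> H1 at depth 14
  Q 52.2.15.17: descend 00110100000000100000111100010001 ; hops seen [H1,H1] ; pick H1
  add 52.0.0.0/8 -> H3 at depth 8
  Q 22.144.1.118: descend 00010110100100000 ; hops seen [H1,H2] ; pick H2
  add 0.0.0.0/0 -> H0 at depth 0
  Q 22.144.83.6: descend 000101101001000001010011 ; hops seen [H0,H1,H2,H2] ; pick H2
  Q 165.231.202.194: descend ε ; hops seen [H0] ; pick H0
  add 52.2.15.17/32 -> H6 at depth 32
  Q 128.120.102.68: descend ε ; hops seen [H0] ; pick H0
  Q 22.144.0.52: descend 00010110100100000 ; hops seen [H0,H1,H2] ; pick H2
  del 22.144.83.0/24 (clear depth 24)
  add 52.0.0.0/12 -> H2 at depth 12
  Q 22.144.0.1: descend 00010110100100000 ; hops seen [H0,H1,H2] ; pick H2
  Q 52.0.0.4: descend 00110100000000 ; hops seen [H0,H3,H2] ; pick H2

== LOOKUPS ==
["H1","no-route","H1","H1","H1","H2","H2","H0","H0","H2","H2","H2"]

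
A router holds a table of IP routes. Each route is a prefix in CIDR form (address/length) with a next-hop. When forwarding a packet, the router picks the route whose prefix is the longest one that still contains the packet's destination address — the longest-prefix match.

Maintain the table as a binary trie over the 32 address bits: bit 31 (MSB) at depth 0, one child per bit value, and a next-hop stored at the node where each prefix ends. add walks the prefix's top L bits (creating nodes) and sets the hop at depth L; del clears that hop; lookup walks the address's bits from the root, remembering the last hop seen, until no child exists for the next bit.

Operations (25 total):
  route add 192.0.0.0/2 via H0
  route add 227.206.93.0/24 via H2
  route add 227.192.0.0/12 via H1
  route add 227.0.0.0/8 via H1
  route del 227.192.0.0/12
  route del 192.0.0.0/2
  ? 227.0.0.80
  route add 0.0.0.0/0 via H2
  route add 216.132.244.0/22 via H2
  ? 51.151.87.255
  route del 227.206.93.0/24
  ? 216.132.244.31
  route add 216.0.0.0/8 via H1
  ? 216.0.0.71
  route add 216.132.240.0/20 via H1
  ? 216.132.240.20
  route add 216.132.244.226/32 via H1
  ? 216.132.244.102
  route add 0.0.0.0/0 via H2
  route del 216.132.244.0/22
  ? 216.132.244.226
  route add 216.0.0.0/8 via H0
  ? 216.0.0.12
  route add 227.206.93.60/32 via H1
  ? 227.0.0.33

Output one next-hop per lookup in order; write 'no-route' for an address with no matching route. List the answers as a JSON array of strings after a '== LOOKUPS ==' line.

Process each operation:
  add 192.0.0.0/2 -> H0 at depth 2
  add 227.206.93.0/24 -> H2 at depth 24
  add 227.192.0.0/12 -> H1 at depth 12
  add 227.0.0.0/8 -> H1 at depth 8
  del 227.192.0.0/12 (clear depth 12)
  del 192.0.0.0/2 (clear depth 2)
  lookup 227.0.0.80: bits 11100011 walk d0:-→d1:-→d2:-→d3:-→d4:-→d5:-→d6:-→d7:-→d8:H1 -> H1
  add 0.0.0.0/0 -> H2 at depth 0
  add 216.132.244.0/22 -> H2 at depth 22
  lookup 51.151.87.255: bits ε walk d0:H2 -> H2
  del 227.206.93.0/24 (clear depth 24)
  lookup 216.132.244.31: bits 1101100010000100111101 walk d0:H2→d1:-→d2:-→d3:-→d4:-→d5:-→d6:-→d7:-→d8:-→d9:-→d10:-→d11:-→d12:-→d13:-→d14:-→d15:-→d16:-→d17:-→d18:-→d19:-→d20:-→d21:-→d22:H2 -> H2
  add 216.0.0.0/8 -> H1 at depth 8
  lookup 216.0.0.71: bits 11011000 walk d0:H2→d1:-→d2:-→d3:-→d4:-→d5:-→d6:-→d7:-→d8:H1 -> H1
  add 216.132.240.0/20 -> H1 at depth 20
  lookup 216.132.240.20: bits 110110001000010011110 walk d0:H2→d1:-→d2:-→d3:-→d4:-→d5:-→d6:-→d7:-→d8:H1→d9:-→d10:-→d11:-→d12:-→d13:-→d14:-→d15:-→d16:-→d17:-→d18:-→d19:-→d20:H1→d21:- -> H1
  add 216.132.244.226/32 -> H1 at depth 32
  lookup 216.132.244.102: bits 110110001000010011110100 walk d0:H2→d1:-→d2:-→d3:-→d4:-→d5:-→d6:-→d7:-→d8:H1→d9:-→d10:-→d11:-→d12:-→d13:-→d14:-→d15:-→d16:-→d17:-→d18:-→d19:-→d20:H1→d21:-→d22:H2→d23:-→d24:- -> H2
  add 0.0.0.0/0 -> H2 at depth 0
  del 216.132.244.0/22 (clear depth 22)
  lookup 216.132.244.226: bits 11011000100001001111010011100010 walk d0:H2→d1:-→d2:-→d3:-→d4:-→d5:-→d6:-→d7:-→d8:H1→d9:-→d10:-→d11:-→d12:-→d13:-→d14:-→d15:-→d16:-→d17:-→d18:-→d19:-→d20:H1→d21:-→d22:-→d23:-→d24:-→d25:-→d26:-→d27:-→d28:-→d29:-→d30:-→d31:-→d32:H1 -> H1
  add 216.0.0.0/8 -> H0 at depth 8
  lookup 216.0.0.12: bits 11011000 walk d0:H2→d1:-→d2:-→d3:-→d4:-→d5:-→d6:-→d7:-→d8:H0 -> H0
  add 227.206.93.60/32 -> H1 at depth 32
  lookup 227.0.0.33: bits 11100011 walk d0:H2→d1:-→d2:-→d3:-→d4:-→d5:-→d6:-→d7:-→d8:H1 -> H1

== LOOKUPS ==
["H1","H2","H2","H1","H1","H2","H1","H0","H1"]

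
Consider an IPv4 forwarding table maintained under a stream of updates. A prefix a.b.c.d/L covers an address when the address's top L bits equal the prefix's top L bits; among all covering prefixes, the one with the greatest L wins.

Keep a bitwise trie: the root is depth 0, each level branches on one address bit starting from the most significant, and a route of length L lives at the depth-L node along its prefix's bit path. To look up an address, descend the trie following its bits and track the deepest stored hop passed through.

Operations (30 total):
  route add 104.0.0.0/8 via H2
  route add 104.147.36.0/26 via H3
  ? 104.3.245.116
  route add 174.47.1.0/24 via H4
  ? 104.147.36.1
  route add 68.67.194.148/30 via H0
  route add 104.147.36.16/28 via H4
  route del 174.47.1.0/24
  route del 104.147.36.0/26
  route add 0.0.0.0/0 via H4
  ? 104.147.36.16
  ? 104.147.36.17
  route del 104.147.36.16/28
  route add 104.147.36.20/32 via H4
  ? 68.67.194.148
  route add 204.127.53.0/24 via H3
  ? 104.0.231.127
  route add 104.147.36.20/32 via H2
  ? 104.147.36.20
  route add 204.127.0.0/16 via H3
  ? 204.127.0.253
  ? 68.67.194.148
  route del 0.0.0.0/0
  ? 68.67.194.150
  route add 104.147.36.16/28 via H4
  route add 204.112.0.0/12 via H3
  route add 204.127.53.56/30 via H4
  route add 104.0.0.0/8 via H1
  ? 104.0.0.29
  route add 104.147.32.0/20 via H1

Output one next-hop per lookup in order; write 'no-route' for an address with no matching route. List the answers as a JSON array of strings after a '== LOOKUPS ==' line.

Process each operation:
  add 104.0.0.0/8 -> H2 at depth 8
  add 104.147.36.0/26 -> H3 at depth 26
  Q 104.3.245.116: descend 01101000 ; hops seen [H2] ; pick H2
  add 174.47.1.0/24 -> H4 at depth 24
  Q 104.147.36.1: descend 01101000100100110010010000 ; hops seen [H2,H3] ; pick H3
  add 68.67.194.148/30 -> H0 at depth 30
  add 104.147.36.16/28 -> H4 at depth 28
  - 174.47.1.0/24 clear@24
  - 104.147.36.0/26 clear@26
  add 0.0.0.0/0 -> H4 at depth 0
  Q 104.147.36.16: descend 0110100010010011001001000001 ; hops seen [H4,H2,H4] ; pick H4
  Q 104.147.36.17: descend 0110100010010011001001000001 ; hops seen [H4,H2,H4] ; pick H4
  - 104.147.36.16/28 clear@28
  add 104.147.36.20/32 -> H4 at depth 32
  Q 68.67.194.148: descend 010001000100001111000010100101 ; hops seen [H4,H0] ; pick H0
  add 204.127.53.0/24 -> H3 at depth 24
  Q 104.0.231.127: descend 01101000 ; hops seen [H4,H2] ; pick H2
  add 104.147.36.20/32 -> H2 at depth 32
  Q 104.147.36.20: descend 01101000100100110010010000010100 ; hops seen [H4,H2,H2] ; pick H2
  add 204.127.0.0/16 -> H3 at depth 16
  Q 204.127.0.253: descend 110011000111111100 ; hops seen [H4,H3] ; pick H3
  Q 68.67.194.148: descend 010001000100001111000010100101 ; hops seen [H4,H0] ; pick H0
  - 0.0.0.0/0 clear@0
  Q 68.67.194.150: descend 010001000100001111000010100101 ; hops seen [H0] ; pick H0
  add 104.147.36.16/28 -> H4 at depth 28
  add 204.112.0.0/12 -> H3 at depth 12
  add 204.127.53.56/30 -> H4 at depth 30
  add 104.0.0.0/8 -> H1 at depth 8
  Q 104.0.0.29: descend 01101000 ; hops seen [H1] ; pick H1
  add 104.147.32.0/20 -> H1 at depth 20

== LOOKUPS ==
["H2","H3","H4","H4","H0","H2","H2","H3","H0","H0","H1"]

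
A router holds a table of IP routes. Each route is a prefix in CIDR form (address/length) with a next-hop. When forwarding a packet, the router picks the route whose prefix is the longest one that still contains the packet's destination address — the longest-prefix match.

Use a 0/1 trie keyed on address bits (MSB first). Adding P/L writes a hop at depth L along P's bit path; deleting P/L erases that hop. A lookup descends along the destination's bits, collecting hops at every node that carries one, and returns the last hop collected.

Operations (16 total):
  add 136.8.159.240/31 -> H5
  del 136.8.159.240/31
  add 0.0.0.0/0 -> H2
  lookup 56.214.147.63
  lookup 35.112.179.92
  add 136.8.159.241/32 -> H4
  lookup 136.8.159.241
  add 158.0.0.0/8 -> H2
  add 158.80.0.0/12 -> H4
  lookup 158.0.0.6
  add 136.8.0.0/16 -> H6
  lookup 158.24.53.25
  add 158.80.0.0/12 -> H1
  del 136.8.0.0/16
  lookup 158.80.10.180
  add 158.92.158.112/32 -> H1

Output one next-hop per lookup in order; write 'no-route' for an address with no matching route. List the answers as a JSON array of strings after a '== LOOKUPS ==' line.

Apply in order:
  add 136.8.159.240/31 -> H5 at depth 31
  del 136.8.159.240/31 (clear depth 31)
  add 0.0.0.0/0 -> H2 at depth 0
  Q 56.214.147.63: descend ε ; hops seen [H2] ; pick H2
  Q 35.112.179.92: descend ε ; hops seen [H2] ; pick H2
  add 136.8.159.241/32 -> H4 at depth 32
  Q 136.8.159.241: descend 10001000000010001001111111110001 ; hops seen [H2,H4] ; pick H4
  add 158.0.0.0/8 -> H2 at depth 8
  add 158.80.0.0/12 -> H4 at depth 12
  Q 158.0.0.6: descend 100111100 ; hops seen [H2,H2] ; pick H2
  add 136.8.0.0/16 -> H6 at depth 16
  Q 158.24.53.25: descend 100111100 ; hops seen [H2,H2] ; pick H2
  add 158.80.0.0/12 -> H1 at depth 12
  del 136.8.0.0/16 (clear depth 16)
  Q 158.80.10.180: descend 100111100101 ; hops seen [H2,H2,H1] ; pick H1
  add 158.92.158.112/32 -> H1 at depth 32

== LOOKUPS ==
["H2","H2","H4","H2","H2","H1"]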